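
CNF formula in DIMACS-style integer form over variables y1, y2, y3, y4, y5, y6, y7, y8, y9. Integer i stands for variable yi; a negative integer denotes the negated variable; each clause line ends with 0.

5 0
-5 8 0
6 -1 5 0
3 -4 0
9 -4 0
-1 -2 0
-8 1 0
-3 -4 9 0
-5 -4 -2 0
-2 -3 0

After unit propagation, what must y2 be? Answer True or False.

(y5) is a unit clause: y5 = True.
In (NOT y5 OR y8), NOT y5 is now false; y8 must hold, so y8 = True.
From (NOT y8 OR y1) and y8 = True: y1 = True.
From (NOT y2 OR NOT y1) and y1 = True: y2 = False.

False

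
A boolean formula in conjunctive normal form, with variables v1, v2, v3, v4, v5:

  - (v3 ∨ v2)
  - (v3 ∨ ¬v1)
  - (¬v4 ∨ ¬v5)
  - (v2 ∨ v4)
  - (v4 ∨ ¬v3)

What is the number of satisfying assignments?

Satisfying assignments:
  v1=0 v2=0 v3=1 v4=1 v5=0
  v1=0 v2=1 v3=0 v4=0 v5=0
  v1=0 v2=1 v3=0 v4=0 v5=1
  v1=0 v2=1 v3=0 v4=1 v5=0
  v1=0 v2=1 v3=1 v4=1 v5=0
  v1=1 v2=0 v3=1 v4=1 v5=0
  v1=1 v2=1 v3=1 v4=1 v5=0
Count: 7.

7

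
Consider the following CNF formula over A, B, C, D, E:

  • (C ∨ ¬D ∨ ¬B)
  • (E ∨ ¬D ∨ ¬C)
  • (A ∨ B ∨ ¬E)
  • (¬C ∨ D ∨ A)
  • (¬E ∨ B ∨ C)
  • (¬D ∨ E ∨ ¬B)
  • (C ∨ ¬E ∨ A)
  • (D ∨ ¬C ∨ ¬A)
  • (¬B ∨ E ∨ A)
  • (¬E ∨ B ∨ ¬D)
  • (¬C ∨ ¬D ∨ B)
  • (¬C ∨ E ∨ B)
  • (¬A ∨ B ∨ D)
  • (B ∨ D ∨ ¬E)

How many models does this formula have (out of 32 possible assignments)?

Satisfying assignments:
  A=0 B=0 C=0 D=0 E=0
  A=0 B=0 C=0 D=1 E=0
  A=0 B=1 C=1 D=1 E=1
  A=1 B=0 C=0 D=1 E=0
  A=1 B=1 C=0 D=0 E=0
  A=1 B=1 C=0 D=0 E=1
  A=1 B=1 C=1 D=1 E=1
Count: 7.

7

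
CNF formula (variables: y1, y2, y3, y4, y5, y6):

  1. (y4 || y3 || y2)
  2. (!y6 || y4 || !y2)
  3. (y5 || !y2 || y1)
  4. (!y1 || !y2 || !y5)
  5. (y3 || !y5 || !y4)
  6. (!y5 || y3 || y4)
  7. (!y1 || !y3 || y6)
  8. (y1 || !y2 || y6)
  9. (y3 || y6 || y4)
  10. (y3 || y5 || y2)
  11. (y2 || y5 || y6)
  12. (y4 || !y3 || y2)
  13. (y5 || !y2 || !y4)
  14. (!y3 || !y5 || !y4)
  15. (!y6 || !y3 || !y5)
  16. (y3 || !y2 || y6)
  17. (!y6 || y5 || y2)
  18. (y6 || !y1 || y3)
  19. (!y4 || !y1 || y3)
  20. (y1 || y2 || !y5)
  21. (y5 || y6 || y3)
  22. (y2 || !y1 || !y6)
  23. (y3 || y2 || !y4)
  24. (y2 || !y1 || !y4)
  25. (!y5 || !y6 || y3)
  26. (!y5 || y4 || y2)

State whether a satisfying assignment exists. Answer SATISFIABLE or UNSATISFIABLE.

UNSATISFIABLE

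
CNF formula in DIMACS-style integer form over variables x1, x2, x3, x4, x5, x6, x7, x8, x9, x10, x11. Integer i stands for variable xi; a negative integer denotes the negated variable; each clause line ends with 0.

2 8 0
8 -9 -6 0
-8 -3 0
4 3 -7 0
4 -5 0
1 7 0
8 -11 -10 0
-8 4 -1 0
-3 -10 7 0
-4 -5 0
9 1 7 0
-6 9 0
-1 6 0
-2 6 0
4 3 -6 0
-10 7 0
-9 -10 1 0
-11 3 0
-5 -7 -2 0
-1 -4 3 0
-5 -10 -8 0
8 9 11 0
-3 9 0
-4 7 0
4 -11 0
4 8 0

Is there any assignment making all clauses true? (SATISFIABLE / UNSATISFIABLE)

Pure literal: x5 appears only negated; assign x5 = False.
x10 occurs only negated in the remaining clauses — set x10 = False.
Branch on x1: take x1 = False.
  then x7 is forced to True.
Try x2 = True.
  then x6 is forced to True.
  then x9 is forced to True.
  then x8 is forced to True.
  then x3 is forced to False.
  then x4 is forced to True.
  then x11 is forced to False.
Every clause has at least one true literal under this assignment.
So x1=0, x2=1, x3=0, x4=1, x5=0, x6=1, x7=1, x8=1, x9=1, x10=0, x11=0 is a satisfying assignment.

SATISFIABLE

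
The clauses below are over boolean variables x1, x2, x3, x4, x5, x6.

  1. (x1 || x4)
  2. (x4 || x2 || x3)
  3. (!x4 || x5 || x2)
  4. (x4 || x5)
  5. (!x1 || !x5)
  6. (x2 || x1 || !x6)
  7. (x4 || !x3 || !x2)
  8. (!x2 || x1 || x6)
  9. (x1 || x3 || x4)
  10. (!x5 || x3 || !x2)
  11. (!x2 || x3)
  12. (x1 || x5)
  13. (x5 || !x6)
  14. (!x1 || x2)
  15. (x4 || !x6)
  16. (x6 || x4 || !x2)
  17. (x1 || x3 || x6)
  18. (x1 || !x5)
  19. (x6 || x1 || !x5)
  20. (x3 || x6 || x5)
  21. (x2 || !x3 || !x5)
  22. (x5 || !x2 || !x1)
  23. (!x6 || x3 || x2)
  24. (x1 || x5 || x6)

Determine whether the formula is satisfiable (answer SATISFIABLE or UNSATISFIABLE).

UNSATISFIABLE

x1 = True:
  propagation gives x5=False, x4=True, x2=True; an empty clause results — contradiction.
x1 = False:
  propagation gives x4=True, x5=True; an empty clause results — contradiction.
Every branch closes, so no satisfying assignment exists.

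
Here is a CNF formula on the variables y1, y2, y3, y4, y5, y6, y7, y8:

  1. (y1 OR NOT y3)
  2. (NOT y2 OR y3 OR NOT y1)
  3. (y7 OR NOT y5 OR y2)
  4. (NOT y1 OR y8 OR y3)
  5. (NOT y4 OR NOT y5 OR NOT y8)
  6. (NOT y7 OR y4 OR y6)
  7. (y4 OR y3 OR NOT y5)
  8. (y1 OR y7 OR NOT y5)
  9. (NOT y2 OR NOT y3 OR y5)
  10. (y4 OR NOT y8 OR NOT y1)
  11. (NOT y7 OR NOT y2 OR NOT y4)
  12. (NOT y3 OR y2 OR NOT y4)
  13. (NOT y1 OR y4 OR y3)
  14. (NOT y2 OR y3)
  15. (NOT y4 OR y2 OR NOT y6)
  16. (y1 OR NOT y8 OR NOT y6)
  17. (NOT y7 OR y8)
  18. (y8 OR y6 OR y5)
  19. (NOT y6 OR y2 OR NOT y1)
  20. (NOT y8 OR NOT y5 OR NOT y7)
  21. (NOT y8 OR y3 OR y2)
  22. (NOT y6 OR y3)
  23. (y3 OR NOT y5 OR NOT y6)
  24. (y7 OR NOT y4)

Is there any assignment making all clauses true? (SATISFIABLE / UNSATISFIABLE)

Try y1 = True.
The remaining clauses are satisfied by y2 = True, y3 = True, y4 = False, y5 = True, y6 = True, y7 = False, y8 = False.
Every clause has at least one true literal under this assignment.
So y1=T, y2=T, y3=T, y4=F, y5=T, y6=T, y7=F, y8=F is a satisfying assignment.

SATISFIABLE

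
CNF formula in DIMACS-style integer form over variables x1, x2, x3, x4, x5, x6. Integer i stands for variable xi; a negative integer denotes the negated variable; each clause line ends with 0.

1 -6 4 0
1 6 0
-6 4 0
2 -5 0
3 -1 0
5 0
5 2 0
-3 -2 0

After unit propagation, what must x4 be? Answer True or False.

True

(x5) stands alone — x5 = True.
From (!x5 || x2) and x5 = True: x2 = True.
From (!x2 || !x3) and x2 = True: x3 = False.
(!x1 || x3): since x3 = False, the clause reduces to (!x1). x1 = False.
In (x1 || x6), x1 is now false; x6 must hold, so x6 = True.
In (x1 || x4 || !x6), x1, !x6 are now false; x4 must hold, so x4 = True.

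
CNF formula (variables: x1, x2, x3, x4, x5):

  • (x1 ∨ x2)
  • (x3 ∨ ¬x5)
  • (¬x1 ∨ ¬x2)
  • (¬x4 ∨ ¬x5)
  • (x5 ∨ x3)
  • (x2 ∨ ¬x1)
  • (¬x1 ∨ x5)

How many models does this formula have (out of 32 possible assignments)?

3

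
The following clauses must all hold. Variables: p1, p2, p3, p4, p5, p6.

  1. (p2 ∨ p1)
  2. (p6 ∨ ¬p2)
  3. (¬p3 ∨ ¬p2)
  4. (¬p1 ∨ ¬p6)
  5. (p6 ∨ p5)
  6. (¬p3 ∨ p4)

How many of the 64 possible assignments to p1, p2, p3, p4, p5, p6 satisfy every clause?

7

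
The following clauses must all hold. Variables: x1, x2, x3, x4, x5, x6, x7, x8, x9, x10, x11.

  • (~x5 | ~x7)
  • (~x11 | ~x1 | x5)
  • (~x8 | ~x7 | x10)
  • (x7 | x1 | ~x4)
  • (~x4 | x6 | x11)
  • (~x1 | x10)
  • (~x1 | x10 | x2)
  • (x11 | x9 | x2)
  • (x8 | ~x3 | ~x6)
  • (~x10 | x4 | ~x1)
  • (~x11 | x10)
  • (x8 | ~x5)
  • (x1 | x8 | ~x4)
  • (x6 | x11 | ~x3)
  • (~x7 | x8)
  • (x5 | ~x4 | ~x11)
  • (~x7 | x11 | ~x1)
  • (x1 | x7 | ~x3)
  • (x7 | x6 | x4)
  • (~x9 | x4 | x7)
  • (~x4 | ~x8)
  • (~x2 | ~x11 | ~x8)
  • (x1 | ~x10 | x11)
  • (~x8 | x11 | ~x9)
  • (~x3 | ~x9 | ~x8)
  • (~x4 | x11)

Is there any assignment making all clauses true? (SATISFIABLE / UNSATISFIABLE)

SATISFIABLE

Pure literal: x3 appears only negated; assign x3 = False.
Try x1 = False.
Set x2 = False and propagate.
The remaining clauses are satisfied by x4 = False, x5 = False, x6 = True, x7 = True, x8 = True, x9 = False, x10 = True, x11 = True.
Every clause has at least one true literal under this assignment.
So x1=False  x2=False  x3=False  x4=False  x5=False  x6=True  x7=True  x8=True  x9=False  x10=True  x11=True is a satisfying assignment.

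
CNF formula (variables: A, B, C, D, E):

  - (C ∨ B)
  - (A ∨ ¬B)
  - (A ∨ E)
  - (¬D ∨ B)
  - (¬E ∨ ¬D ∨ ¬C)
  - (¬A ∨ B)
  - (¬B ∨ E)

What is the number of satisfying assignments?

Satisfying assignments:
  A=F B=F C=T D=F E=T
  A=T B=T C=F D=F E=T
  A=T B=T C=F D=T E=T
  A=T B=T C=T D=F E=T
Count: 4.

4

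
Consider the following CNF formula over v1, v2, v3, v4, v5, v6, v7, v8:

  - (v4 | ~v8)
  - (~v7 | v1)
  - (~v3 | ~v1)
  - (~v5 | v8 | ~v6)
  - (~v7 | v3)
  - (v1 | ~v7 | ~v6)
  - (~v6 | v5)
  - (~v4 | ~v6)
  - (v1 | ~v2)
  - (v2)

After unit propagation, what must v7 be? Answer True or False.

False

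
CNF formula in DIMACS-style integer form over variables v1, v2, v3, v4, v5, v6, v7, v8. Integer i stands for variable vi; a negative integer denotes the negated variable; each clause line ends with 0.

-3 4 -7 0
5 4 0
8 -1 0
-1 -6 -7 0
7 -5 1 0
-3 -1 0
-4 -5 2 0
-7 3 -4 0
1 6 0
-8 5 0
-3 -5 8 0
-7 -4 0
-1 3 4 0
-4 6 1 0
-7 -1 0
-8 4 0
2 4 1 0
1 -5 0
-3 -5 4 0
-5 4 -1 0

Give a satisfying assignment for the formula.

v1=False  v2=True  v3=False  v4=True  v5=False  v6=True  v7=False  v8=False

Check each clause:
  1. (!v7 || v4 || !v3) — !v7 is true.
  2. (v5 || v4) — v4 is true.
  3. (v8 || !v1) — !v1 is true.
  4. (!v1 || !v6 || !v7) — !v7 is true.
  5. (v1 || v7 || !v5) — !v5 is true.
  6. (!v3 || !v1) — !v3 is true.
  7. (v2 || !v5 || !v4) — v2 is true.
  8. (v3 || !v7 || !v4) — !v7 is true.
  9. (v6 || v1) — v6 is true.
  10. (!v8 || v5) — !v8 is true.
  11. (v8 || !v3 || !v5) — !v5 is true.
  12. (!v7 || !v4) — !v7 is true.
  13. (v3 || !v1 || v4) — v4 is true.
  14. (v1 || v6 || !v4) — v6 is true.
  15. (!v7 || !v1) — !v7 is true.
  16. (!v8 || v4) — !v8 is true.
  17. (v4 || v1 || v2) — v2 is true.
  18. (!v5 || v1) — !v5 is true.
  19. (!v3 || !v5 || v4) — !v5 is true.
  20. (!v5 || !v1 || v4) — !v5 is true.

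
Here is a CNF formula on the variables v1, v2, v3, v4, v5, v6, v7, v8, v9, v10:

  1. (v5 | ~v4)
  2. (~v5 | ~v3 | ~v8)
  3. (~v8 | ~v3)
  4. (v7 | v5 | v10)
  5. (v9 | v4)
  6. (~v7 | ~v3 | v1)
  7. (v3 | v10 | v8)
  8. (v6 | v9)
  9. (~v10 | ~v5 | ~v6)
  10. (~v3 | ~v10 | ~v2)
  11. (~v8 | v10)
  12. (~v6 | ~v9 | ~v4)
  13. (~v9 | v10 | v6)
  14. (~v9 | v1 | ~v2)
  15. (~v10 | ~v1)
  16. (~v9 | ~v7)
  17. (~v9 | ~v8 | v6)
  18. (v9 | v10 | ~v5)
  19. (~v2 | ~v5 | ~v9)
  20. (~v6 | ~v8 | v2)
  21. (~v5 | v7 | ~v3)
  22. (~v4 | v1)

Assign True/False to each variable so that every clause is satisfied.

Try v1 = False.
  then v4 is forced to False.
  then v9 is forced to True.
  then v2 is forced to False.
  then v7 is forced to False.
The remaining clauses are satisfied by v3 = False, v5 = False, v6 = False, v8 = False, v10 = True.
Every clause has at least one true literal under this assignment.

v1=F  v2=F  v3=F  v4=F  v5=F  v6=F  v7=F  v8=F  v9=T  v10=T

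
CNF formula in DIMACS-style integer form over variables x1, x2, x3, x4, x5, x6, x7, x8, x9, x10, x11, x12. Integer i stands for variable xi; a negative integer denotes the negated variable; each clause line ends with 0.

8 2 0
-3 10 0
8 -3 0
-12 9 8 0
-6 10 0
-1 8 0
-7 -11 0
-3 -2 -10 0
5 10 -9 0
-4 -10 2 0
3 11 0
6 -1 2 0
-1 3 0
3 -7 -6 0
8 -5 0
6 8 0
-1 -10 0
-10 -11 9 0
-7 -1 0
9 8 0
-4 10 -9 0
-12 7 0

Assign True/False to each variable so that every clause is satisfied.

Pure literal: x1 appears only negated; assign x1 = False.
x4 occurs only negated in the remaining clauses — set x4 = False.
Set x2 = False and propagate.
  then x8 is forced to True.
Set x3 = True and propagate.
  then x10 is forced to True.
Branch on x7: take x7 = False.
  then x12 is forced to False.
For the remaining variables, x5 = False, x6 = False, x9 = True, x11 = True works.
Every clause has at least one true literal under this assignment.

x1=False  x2=False  x3=True  x4=False  x5=False  x6=False  x7=False  x8=True  x9=True  x10=True  x11=True  x12=False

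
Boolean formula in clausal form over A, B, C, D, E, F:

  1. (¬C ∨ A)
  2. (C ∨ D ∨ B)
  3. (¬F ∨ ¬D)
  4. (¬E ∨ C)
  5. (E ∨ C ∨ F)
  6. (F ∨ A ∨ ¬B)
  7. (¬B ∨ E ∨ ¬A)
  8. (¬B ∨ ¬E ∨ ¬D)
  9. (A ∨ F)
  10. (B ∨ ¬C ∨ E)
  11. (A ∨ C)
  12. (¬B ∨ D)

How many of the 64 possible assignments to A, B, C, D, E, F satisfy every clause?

3

The models are:
  A=1 B=0 C=1 D=0 E=1 F=0
  A=1 B=0 C=1 D=0 E=1 F=1
  A=1 B=0 C=1 D=1 E=1 F=0
That's 3 in total.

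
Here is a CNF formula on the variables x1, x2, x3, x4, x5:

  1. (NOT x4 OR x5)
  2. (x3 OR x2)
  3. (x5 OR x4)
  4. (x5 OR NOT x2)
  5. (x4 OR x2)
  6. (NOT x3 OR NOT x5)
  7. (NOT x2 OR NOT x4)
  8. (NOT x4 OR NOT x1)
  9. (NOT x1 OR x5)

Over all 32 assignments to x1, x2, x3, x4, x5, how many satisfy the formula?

2

Satisfying assignments:
  x1=F x2=T x3=F x4=F x5=T
  x1=T x2=T x3=F x4=F x5=T
That's 2 in total.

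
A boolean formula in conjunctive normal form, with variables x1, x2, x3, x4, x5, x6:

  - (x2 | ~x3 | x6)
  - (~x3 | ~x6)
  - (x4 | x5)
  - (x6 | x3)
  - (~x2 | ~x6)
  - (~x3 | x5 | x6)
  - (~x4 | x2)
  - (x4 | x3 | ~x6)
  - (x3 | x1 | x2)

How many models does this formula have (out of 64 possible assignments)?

4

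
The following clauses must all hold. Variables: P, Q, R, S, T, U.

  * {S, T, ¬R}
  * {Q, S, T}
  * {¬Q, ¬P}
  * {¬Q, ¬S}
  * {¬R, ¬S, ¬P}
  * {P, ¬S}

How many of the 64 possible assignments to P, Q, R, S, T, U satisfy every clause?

18

Split on S, then P.
  S=1, P=1: remaining (Q,R,T,U) ∈ {(0,0,0,0); (0,0,0,1); (0,0,1,0); (0,0,1,1)} — 4.
  S=1, P=0: a clause becomes empty — 0.
  S=0, P=1: remaining (Q,R,T,U) ∈ {(0,0,1,0); (0,0,1,1); (0,1,1,0); (0,1,1,1)} — 4.
  S=0, P=0: U free; 5 ways for (Q,R,T) × 2^1 = 10.
Total: 4 + 0 + 4 + 10 = 18.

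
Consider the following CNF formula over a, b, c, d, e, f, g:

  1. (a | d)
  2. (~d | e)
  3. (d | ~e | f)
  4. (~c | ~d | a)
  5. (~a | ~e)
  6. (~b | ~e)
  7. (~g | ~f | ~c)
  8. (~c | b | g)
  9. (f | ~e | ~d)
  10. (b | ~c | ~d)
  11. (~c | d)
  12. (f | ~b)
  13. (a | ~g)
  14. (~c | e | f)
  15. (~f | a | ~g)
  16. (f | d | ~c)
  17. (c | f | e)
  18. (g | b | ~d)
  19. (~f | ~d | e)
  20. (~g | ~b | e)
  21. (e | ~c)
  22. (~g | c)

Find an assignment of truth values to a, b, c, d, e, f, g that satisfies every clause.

a = T, b = F, c = F, d = F, e = F, f = T, g = F

Branch on a: take a = True.
  then e is forced to False.
  then d is forced to False.
  then c is forced to False.
  then f is forced to True.
  then g is forced to False.
b is now unconstrained; take b = False.
Every clause has at least one true literal under this assignment.
Check each clause:
  1. (a | d) — a is true.
  2. (~d | e) — ~d is true.
  3. (f | d | ~e) — ~e is true.
  4. (~c | a | ~d) — a is true.
  5. (~e | ~a) — ~e is true.
  6. (~b | ~e) — ~e is true.
  7. (~c | ~f | ~g) — ~g is true.
  8. (b | ~c | g) — ~c is true.
  9. (f | ~e | ~d) — ~e is true.
  10. (~c | ~d | b) — ~d is true.
  11. (d | ~c) — ~c is true.
  12. (~b | f) — ~b is true.
  13. (a | ~g) — ~g is true.
  14. (~c | e | f) — ~c is true.
  15. (~g | ~f | a) — a is true.
  16. (~c | f | d) — ~c is true.
  17. (c | f | e) — f is true.
  18. (~d | b | g) — ~d is true.
  19. (~f | e | ~d) — ~d is true.
  20. (e | ~g | ~b) — ~g is true.
  21. (e | ~c) — ~c is true.
  22. (c | ~g) — ~g is true.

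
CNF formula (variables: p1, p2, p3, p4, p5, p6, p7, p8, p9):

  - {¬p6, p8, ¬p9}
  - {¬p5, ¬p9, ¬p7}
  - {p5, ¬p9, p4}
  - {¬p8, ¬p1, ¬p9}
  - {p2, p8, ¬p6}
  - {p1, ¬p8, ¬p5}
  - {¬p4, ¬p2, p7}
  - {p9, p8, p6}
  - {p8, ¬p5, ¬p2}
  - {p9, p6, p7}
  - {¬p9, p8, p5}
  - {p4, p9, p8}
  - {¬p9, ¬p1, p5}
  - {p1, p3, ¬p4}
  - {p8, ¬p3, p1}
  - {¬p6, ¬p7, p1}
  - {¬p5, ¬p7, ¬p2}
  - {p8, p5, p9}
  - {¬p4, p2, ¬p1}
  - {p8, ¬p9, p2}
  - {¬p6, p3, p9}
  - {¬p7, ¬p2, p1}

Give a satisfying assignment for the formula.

Set p1 = True and propagate.
The remaining clauses are satisfied by p2 = True, p3 = True, p4 = False, p5 = False, p6 = True, p7 = True, p8 = True, p9 = False.

p1=1  p2=1  p3=1  p4=0  p5=0  p6=1  p7=1  p8=1  p9=0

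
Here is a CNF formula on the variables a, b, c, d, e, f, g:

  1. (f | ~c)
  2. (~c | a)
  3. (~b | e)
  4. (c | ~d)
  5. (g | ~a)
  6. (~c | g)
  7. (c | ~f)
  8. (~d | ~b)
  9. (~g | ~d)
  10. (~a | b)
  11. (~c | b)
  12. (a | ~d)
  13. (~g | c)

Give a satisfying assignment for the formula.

a=1, b=1, c=1, d=0, e=1, f=1, g=1

Check each clause:
  1. (~c | f) — f is true.
  2. (a | ~c) — a is true.
  3. (~b | e) — e is true.
  4. (~d | c) — c is true.
  5. (~a | g) — g is true.
  6. (g | ~c) — g is true.
  7. (~f | c) — c is true.
  8. (~b | ~d) — ~d is true.
  9. (~d | ~g) — ~d is true.
  10. (b | ~a) — b is true.
  11. (~c | b) — b is true.
  12. (a | ~d) — a is true.
  13. (~g | c) — c is true.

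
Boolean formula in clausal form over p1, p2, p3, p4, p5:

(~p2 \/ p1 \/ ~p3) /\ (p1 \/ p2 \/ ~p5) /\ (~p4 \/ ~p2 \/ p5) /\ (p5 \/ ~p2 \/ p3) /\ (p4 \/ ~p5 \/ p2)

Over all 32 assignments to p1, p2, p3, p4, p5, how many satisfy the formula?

17

Split on p2, then p5.
  p2=1, p5=1: p4 free; 3 ways for (p1,p3) × 2^1 = 6.
  p2=1, p5=0: remaining (p1,p3,p4) ∈ {(1,1,0)} — 1.
  p2=0, p5=1: remaining (p1,p3,p4) ∈ {(1,0,1); (1,1,1)} — 2.
  p2=0, p5=0: p1, p3, p4 free → 2^3 = 8.
Total: 6 + 1 + 2 + 8 = 17.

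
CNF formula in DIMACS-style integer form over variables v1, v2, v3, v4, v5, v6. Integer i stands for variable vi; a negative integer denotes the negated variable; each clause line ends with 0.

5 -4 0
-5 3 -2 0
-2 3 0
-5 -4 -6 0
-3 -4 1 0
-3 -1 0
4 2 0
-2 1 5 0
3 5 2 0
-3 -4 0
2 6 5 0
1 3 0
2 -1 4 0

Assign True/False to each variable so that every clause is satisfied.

v1=False, v2=True, v3=True, v4=False, v5=True, v6=True

Try v1 = False.
  then v3 is forced to True.
  then v4 is forced to False.
  then v2 is forced to True.
  then v5 is forced to True.
v6 is now unconstrained; take v6 = True.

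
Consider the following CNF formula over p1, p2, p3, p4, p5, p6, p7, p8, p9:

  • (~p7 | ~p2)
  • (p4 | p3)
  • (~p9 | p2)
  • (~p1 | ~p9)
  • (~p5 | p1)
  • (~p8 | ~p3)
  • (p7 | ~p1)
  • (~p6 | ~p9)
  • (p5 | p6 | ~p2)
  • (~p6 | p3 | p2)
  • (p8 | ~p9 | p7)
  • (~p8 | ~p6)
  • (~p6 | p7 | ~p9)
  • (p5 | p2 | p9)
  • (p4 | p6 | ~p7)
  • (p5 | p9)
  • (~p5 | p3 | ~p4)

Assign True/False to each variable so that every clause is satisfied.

Branch on p1: take p1 = True.
  then p9 is forced to False.
  then p7 is forced to True.
  then p2 is forced to False.
  then p5 is forced to True.
For the remaining variables, p3 = True, p4 = True, p6 = True, p8 = False works.
Every clause has at least one true literal under this assignment.

p1=T, p2=F, p3=T, p4=T, p5=T, p6=T, p7=T, p8=F, p9=F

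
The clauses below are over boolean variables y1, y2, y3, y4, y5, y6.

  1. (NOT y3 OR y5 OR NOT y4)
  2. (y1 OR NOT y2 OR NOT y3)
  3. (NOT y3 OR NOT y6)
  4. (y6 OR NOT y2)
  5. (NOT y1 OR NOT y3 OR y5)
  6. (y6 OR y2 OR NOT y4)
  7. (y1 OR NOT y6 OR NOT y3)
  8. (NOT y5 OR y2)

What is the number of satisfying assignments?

15

Split on y3, then y2.
  y3=T, y2=T: a clause becomes empty — 0.
  y3=T, y2=F: remaining (y1,y4,y5,y6) ∈ {(F,F,F,F)} — 1.
  y3=F, y2=T: forces y6=T; y1, y4, y5 free → 2^3 = 8.
  y3=F, y2=F: y1 free; 3 ways for (y4,y5,y6) × 2^1 = 6.
Total: 0 + 1 + 8 + 6 = 15.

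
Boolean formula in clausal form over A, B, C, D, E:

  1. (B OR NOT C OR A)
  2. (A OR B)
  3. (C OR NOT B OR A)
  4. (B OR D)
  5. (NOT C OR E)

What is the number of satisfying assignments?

Case analysis on B and A:
  B=T, A=T: D free; 3 ways for (C,E) × 2^1 = 6.
  B=T, A=F: remaining (C,D,E) ∈ {(T,F,T); (T,T,T)} — 2.
  B=F, A=T: remaining (C,D,E) ∈ {(F,T,F); (F,T,T); (T,T,T)} — 3.
  B=F, A=F: a clause becomes empty — 0.
Total: 6 + 2 + 3 + 0 = 11.

11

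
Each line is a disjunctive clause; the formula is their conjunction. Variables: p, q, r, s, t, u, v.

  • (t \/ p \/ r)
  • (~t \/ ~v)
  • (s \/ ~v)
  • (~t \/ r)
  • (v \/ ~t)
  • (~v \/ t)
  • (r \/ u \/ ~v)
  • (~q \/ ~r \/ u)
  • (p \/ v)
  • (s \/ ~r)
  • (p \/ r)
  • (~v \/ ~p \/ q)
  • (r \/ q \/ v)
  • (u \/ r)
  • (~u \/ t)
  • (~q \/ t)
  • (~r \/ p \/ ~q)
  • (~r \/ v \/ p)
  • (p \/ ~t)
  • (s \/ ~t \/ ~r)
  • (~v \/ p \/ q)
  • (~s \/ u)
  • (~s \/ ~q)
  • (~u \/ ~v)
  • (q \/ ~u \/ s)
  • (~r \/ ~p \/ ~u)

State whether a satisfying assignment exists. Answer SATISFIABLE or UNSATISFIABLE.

r = True:
  propagation gives s=True, u=True, t=True, v=False; an empty clause results — contradiction.
r = False:
  propagation gives t=False, p=True, v=False, q=True; an empty clause results — contradiction.
Every branch closes, so no satisfying assignment exists.

UNSATISFIABLE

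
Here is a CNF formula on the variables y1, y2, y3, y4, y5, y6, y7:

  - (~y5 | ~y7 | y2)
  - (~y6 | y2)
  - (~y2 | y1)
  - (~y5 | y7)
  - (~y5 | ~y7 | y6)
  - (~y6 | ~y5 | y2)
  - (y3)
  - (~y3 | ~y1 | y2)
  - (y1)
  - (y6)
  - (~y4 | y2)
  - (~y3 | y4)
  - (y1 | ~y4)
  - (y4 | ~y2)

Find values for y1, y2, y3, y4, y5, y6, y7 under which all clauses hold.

Unit propagation: (y3) forces y3 = True.
(y1) is a unit clause, so y1 = True.
(y2) is a unit clause, so y2 = True.
(y6) is a unit clause, so y6 = True.
The clause (y4) is unit: y4 must be True.
Pure literal: y7 appears only positively; assign y7 = True.
y5 is now unconstrained; take y5 = True.

y1 = T  y2 = T  y3 = T  y4 = T  y5 = T  y6 = T  y7 = T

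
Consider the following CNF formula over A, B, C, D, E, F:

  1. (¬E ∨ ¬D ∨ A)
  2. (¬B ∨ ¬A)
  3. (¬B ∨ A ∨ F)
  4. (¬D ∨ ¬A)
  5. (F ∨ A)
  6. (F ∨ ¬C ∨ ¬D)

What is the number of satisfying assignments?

Case analysis on A and D:
  A=1, D=1: a clause becomes empty — 0.
  A=1, D=0: forces B=0; C, E, F free → 2^3 = 8.
  A=0, D=1: remaining (B,C,E,F) ∈ {(0,0,0,1); (0,1,0,1); (1,0,0,1); (1,1,0,1)} — 4.
  A=0, D=0: forces F=1; B, C, E free → 2^3 = 8.
Total: 0 + 8 + 4 + 8 = 20.

20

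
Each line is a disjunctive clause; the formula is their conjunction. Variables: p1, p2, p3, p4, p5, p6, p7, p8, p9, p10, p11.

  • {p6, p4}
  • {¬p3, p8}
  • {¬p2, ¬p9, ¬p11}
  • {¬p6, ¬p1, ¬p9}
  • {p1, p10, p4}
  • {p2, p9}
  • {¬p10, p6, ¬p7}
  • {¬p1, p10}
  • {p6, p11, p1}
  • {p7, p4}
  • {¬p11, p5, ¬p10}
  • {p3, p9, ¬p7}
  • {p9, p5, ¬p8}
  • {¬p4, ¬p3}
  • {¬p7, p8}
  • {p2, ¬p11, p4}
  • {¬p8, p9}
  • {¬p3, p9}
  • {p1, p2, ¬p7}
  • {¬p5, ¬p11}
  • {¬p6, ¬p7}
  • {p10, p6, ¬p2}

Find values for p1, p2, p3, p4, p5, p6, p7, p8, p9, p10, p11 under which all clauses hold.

p1=True, p2=True, p3=False, p4=True, p5=False, p6=False, p7=False, p8=False, p9=False, p10=True, p11=False

Check each clause:
  1. {p6, p4} — p4 is true.
  2. {p8, ¬p3} — ¬p3 is true.
  3. {¬p11, ¬p2, ¬p9} — ¬p11 is true.
  4. {¬p6, ¬p9, ¬p1} — ¬p6 is true.
  5. {p10, p1, p4} — p1 is true.
  6. {p2, p9} — p2 is true.
  7. {¬p7, p6, ¬p10} — ¬p7 is true.
  8. {p10, ¬p1} — p10 is true.
  9. {p11, p6, p1} — p1 is true.
  10. {p4, p7} — p4 is true.
  11. {¬p10, ¬p11, p5} — ¬p11 is true.
  12. {p3, ¬p7, p9} — ¬p7 is true.
  13. {p5, ¬p8, p9} — ¬p8 is true.
  14. {¬p3, ¬p4} — ¬p3 is true.
  15. {¬p7, p8} — ¬p7 is true.
  16. {¬p11, p2, p4} — p2 is true.
  17. {p9, ¬p8} — ¬p8 is true.
  18. {p9, ¬p3} — ¬p3 is true.
  19. {p1, p2, ¬p7} — ¬p7 is true.
  20. {¬p5, ¬p11} — ¬p5 is true.
  21. {¬p7, ¬p6} — ¬p7 is true.
  22. {¬p2, p6, p10} — p10 is true.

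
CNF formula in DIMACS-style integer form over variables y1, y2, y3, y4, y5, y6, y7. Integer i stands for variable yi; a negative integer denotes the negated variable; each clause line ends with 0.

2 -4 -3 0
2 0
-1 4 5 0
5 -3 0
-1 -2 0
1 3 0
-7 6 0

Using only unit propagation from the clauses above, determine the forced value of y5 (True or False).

Unit clause (y2) sets y2 = True.
From (NOT y2 OR NOT y1) and y2 = True: y1 = False.
From (y1 OR y3) and y1 = False: y3 = True.
From (y5 OR NOT y3) and y3 = True: y5 = True.

True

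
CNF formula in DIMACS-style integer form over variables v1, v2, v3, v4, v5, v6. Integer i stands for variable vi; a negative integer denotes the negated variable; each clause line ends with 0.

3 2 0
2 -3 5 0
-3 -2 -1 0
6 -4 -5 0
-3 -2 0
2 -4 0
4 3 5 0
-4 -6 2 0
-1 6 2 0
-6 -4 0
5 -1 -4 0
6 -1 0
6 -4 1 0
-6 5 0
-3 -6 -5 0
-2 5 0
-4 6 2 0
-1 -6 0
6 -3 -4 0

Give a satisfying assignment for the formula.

v1=False, v2=False, v3=True, v4=False, v5=True, v6=False

Check each clause:
  1. (v2 || v3) — v3 is true.
  2. (v5 || v2 || !v3) — v5 is true.
  3. (!v1 || !v3 || !v2) — !v1 is true.
  4. (!v5 || v6 || !v4) — !v4 is true.
  5. (!v3 || !v2) — !v2 is true.
  6. (v2 || !v4) — !v4 is true.
  7. (v4 || v5 || v3) — v3 is true.
  8. (v2 || !v6 || !v4) — !v6 is true.
  9. (!v1 || v2 || v6) — !v1 is true.
  10. (!v4 || !v6) — !v6 is true.
  11. (!v1 || !v4 || v5) — !v4 is true.
  12. (!v1 || v6) — !v1 is true.
  13. (!v4 || v6 || v1) — !v4 is true.
  14. (!v6 || v5) — !v6 is true.
  15. (!v5 || !v6 || !v3) — !v6 is true.
  16. (!v2 || v5) — v5 is true.
  17. (!v4 || v2 || v6) — !v4 is true.
  18. (!v1 || !v6) — !v6 is true.
  19. (!v3 || v6 || !v4) — !v4 is true.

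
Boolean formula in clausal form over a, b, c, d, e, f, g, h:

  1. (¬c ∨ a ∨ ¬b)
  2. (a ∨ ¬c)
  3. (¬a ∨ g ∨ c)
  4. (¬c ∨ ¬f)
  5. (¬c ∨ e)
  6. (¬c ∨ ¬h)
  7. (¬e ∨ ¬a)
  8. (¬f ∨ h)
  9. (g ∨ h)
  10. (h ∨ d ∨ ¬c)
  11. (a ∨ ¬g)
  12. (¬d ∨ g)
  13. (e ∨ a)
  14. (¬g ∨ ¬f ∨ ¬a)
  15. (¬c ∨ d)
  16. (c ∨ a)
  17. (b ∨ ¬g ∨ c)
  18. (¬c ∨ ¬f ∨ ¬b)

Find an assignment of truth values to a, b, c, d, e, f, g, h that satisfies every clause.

Pure literal: f appears only negated; assign f = False.
Try a = True.
  then e is forced to False.
  then c is forced to False.
  then g is forced to True.
  then b is forced to True.
d, h are now unconstrained; take d = False, h = True.

a = True, b = True, c = False, d = False, e = False, f = False, g = True, h = True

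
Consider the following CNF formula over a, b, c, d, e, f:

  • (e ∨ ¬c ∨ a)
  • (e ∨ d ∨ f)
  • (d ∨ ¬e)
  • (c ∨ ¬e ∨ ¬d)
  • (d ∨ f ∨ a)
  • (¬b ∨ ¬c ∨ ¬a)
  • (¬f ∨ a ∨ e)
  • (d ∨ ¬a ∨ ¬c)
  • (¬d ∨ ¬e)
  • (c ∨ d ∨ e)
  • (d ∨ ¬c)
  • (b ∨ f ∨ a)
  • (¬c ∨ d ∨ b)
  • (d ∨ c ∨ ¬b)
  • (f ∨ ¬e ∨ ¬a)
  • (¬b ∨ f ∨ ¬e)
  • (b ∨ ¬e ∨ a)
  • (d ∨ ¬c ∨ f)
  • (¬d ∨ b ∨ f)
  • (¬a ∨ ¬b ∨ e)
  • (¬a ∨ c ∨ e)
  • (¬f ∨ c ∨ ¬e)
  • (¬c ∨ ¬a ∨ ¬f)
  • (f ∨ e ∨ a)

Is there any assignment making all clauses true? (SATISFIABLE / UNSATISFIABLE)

e = True:
  propagation gives d=True; an empty clause results — contradiction.
e = False:
  a = True:
    propagation gives b=False, c=True, d=True, f=True; an empty clause results — contradiction.
  a = False:
    propagation gives c=False, f=False; an empty clause results — contradiction.
Every branch closes, so no satisfying assignment exists.

UNSATISFIABLE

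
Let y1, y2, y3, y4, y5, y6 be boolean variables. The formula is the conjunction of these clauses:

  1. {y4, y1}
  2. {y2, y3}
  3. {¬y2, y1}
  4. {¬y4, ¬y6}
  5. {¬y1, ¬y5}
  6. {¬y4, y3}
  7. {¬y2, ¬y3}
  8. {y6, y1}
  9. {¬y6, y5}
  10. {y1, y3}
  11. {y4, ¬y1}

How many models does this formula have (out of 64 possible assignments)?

1

The models are:
  y1=1 y2=0 y3=1 y4=1 y5=0 y6=0
Count: 1.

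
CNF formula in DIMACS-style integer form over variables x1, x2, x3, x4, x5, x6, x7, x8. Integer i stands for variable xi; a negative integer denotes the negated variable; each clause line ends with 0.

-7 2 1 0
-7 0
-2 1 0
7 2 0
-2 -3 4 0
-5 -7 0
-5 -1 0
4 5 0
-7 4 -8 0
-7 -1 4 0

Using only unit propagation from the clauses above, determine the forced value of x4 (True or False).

Unit clause (¬x7) sets x7 = False.
In (x2 ∨ x7), x7 is now false; x2 must hold, so x2 = True.
(x1 ∨ ¬x2): since x2 = True, the clause reduces to (x1). x1 = True.
From (¬x1 ∨ ¬x5) and x1 = True: x5 = False.
From (x5 ∨ x4) and x5 = False: x4 = True.

True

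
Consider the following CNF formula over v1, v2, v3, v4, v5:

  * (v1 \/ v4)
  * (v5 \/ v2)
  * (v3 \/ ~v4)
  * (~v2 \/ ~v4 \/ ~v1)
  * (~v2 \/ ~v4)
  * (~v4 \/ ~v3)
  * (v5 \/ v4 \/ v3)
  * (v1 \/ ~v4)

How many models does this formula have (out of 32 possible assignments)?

5

The models are:
  v1=1 v2=0 v3=0 v4=0 v5=1
  v1=1 v2=0 v3=1 v4=0 v5=1
  v1=1 v2=1 v3=0 v4=0 v5=1
  v1=1 v2=1 v3=1 v4=0 v5=0
  v1=1 v2=1 v3=1 v4=0 v5=1
Count: 5.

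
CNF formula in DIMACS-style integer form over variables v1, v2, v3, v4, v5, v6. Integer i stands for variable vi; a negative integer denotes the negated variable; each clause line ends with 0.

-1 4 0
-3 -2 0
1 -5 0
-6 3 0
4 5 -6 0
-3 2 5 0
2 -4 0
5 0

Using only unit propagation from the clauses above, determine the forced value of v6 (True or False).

False

Unit clause (v5) sets v5 = True.
(NOT v5 OR v1): since v5 = True, the clause reduces to (v1). v1 = True.
(v4 OR NOT v1): since v1 = True, the clause reduces to (v4). v4 = True.
From (v2 OR NOT v4) and v4 = True: v2 = True.
(NOT v3 OR NOT v2): since v2 = True, the clause reduces to (NOT v3). v3 = False.
From (v3 OR NOT v6) and v3 = False: v6 = False.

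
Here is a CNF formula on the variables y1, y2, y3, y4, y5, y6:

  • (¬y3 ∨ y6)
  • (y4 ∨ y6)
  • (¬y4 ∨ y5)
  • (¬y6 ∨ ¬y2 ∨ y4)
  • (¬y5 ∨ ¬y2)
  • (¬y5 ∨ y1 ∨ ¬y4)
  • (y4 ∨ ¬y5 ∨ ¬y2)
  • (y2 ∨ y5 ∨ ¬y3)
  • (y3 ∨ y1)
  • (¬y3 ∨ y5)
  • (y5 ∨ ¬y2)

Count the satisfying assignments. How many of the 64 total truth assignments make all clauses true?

Split on y5, then y2.
  y5=T, y2=T: a clause becomes empty — 0.
  y5=T, y2=F: 6 of the 16 assignments to (y1,y3,y4,y6) work.
  y5=F, y2=T: a clause becomes empty — 0.
  y5=F, y2=F: remaining (y1,y3,y4,y6) ∈ {(T,F,F,T)} — 1.
Total: 0 + 6 + 0 + 1 = 7.

7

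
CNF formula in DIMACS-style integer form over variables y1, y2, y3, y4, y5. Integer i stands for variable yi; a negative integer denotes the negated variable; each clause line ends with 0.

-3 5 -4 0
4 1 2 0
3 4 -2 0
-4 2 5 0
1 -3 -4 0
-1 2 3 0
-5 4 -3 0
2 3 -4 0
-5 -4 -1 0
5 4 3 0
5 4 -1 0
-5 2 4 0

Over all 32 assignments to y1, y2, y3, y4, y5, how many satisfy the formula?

4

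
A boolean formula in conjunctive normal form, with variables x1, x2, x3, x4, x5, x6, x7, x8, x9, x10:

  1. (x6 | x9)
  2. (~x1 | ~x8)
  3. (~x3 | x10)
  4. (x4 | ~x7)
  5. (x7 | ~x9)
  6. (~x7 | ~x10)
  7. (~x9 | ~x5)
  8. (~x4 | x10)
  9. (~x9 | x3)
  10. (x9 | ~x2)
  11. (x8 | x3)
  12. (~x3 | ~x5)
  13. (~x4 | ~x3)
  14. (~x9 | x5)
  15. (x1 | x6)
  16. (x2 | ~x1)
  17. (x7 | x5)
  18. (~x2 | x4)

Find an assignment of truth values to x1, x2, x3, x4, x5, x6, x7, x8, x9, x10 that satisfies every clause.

Pure literal: x6 appears only positively; assign x6 = True.
Set x1 = False and propagate.
Branch on x2: take x2 = False.
For the remaining variables, x3 = False, x4 = False, x5 = True, x7 = False, x8 = True, x9 = False, x10 = True works.
Every clause has at least one true literal under this assignment.

x1 = False, x2 = False, x3 = False, x4 = False, x5 = True, x6 = True, x7 = False, x8 = True, x9 = False, x10 = True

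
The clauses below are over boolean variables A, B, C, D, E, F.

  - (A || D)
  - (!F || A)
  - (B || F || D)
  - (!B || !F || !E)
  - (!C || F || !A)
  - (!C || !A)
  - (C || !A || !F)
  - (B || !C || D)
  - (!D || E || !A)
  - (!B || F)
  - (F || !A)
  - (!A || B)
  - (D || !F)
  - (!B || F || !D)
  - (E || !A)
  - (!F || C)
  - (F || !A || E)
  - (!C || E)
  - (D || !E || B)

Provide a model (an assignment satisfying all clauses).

Branch on A: take A = False.
  then D is forced to True.
  then F is forced to False.
  then B is forced to False.
Try C = False.
E is now unconstrained; take E = False.

A=False, B=False, C=False, D=True, E=False, F=False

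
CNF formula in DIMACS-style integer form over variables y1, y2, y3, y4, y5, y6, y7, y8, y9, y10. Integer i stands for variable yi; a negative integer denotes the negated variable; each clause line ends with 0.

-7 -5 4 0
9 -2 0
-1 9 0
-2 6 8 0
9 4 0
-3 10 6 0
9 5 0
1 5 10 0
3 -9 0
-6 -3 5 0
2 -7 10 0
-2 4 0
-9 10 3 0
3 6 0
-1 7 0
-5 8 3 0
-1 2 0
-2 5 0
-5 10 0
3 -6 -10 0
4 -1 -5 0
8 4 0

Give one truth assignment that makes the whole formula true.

Pure literal: y4 appears only positively; assign y4 = True.
Branch on y1: take y1 = False.
Set y2 = False and propagate.
Branch on y3: take y3 = True.
The remaining clauses are satisfied by y5 = True, y6 = False, y7 = False, y8 = False, y9 = True, y10 = True.
Check each clause:
  1. {y4, ¬y7, ¬y5} — ¬y7 is true.
  2. {y9, ¬y2} — y9 is true.
  3. {y9, ¬y1} — y9 is true.
  4. {¬y2, y8, y6} — ¬y2 is true.
  5. {y4, y9} — y9 is true.
  6. {y6, y10, ¬y3} — y10 is true.
  7. {y5, y9} — y9 is true.
  8. {y10, y1, y5} — y10 is true.
  9. {y3, ¬y9} — y3 is true.
  10. {y5, ¬y3, ¬y6} — y5 is true.
  11. {y2, ¬y7, y10} — ¬y7 is true.
  12. {y4, ¬y2} — y4 is true.
  13. {y10, y3, ¬y9} — y10 is true.
  14. {y6, y3} — y3 is true.
  15. {y7, ¬y1} — ¬y1 is true.
  16. {y8, ¬y5, y3} — y3 is true.
  17. {¬y1, y2} — ¬y1 is true.
  18. {¬y2, y5} — y5 is true.
  19. {¬y5, y10} — y10 is true.
  20. {¬y10, y3, ¬y6} — ¬y6 is true.
  21. {¬y5, y4, ¬y1} — y4 is true.
  22. {y4, y8} — y4 is true.

y1=False, y2=False, y3=True, y4=True, y5=True, y6=False, y7=False, y8=False, y9=True, y10=True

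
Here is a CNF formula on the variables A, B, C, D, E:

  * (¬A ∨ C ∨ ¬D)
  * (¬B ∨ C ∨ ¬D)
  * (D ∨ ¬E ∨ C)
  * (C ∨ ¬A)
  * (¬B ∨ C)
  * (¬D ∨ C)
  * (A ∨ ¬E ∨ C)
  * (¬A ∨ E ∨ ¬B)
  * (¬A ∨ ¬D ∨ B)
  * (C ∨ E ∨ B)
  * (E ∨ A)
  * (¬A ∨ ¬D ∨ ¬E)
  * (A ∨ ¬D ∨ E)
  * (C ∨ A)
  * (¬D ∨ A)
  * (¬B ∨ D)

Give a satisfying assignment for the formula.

C occurs only positively in the remaining clauses — set C = True.
Set A = True and propagate.
Branch on B: take B = False.
  then D is forced to False.
E is now unconstrained; take E = True.
Every clause has at least one true literal under this assignment.

A = True, B = False, C = True, D = False, E = True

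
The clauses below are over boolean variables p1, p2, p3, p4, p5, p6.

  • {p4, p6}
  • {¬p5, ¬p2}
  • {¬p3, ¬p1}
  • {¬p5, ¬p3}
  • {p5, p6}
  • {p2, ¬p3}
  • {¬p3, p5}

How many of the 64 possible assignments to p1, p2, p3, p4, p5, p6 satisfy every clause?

14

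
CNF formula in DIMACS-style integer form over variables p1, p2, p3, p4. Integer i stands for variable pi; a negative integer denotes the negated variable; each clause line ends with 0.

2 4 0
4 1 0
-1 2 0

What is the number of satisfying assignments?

Case analysis on p1 and p2:
  p1=T, p2=T: remaining (p3,p4) ∈ {(F,F); (F,T); (T,F); (T,T)} — 4.
  p1=T, p2=F: a clause becomes empty — 0.
  p1=F, p2=T: remaining (p3,p4) ∈ {(F,T); (T,T)} — 2.
  p1=F, p2=F: remaining (p3,p4) ∈ {(F,T); (T,T)} — 2.
Total: 4 + 0 + 2 + 2 = 8.

8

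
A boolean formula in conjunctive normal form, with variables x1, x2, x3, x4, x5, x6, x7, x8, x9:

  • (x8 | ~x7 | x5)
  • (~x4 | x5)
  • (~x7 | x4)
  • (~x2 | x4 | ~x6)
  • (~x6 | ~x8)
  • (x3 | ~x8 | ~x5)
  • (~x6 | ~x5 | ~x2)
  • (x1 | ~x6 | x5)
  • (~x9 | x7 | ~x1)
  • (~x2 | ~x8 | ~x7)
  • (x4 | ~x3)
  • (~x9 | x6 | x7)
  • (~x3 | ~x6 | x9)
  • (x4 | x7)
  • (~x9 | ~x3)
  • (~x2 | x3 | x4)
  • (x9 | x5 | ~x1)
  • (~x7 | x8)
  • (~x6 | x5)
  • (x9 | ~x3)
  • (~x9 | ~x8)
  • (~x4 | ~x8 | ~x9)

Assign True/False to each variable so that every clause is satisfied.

x1=T  x2=F  x3=F  x4=T  x5=T  x6=T  x7=F  x8=F  x9=F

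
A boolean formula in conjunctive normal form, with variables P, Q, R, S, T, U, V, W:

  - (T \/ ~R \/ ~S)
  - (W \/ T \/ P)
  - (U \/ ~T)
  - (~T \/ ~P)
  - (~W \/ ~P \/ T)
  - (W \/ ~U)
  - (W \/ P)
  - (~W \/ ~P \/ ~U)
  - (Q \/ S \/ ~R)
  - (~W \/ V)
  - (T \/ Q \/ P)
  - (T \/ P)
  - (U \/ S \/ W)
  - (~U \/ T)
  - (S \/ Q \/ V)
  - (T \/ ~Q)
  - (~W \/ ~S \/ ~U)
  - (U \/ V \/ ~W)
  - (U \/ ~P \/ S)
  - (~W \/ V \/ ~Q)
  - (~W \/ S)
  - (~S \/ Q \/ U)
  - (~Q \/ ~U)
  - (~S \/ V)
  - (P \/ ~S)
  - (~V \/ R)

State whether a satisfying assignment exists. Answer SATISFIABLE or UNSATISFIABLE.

UNSATISFIABLE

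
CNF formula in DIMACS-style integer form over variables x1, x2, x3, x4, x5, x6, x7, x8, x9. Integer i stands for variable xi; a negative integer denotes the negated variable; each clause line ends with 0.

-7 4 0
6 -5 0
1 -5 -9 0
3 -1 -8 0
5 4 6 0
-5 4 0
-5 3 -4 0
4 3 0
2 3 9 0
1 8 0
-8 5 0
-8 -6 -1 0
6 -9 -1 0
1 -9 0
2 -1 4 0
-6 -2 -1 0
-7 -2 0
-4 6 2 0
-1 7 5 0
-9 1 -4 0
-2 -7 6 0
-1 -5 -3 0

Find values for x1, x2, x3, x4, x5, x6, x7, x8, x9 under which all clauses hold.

x1=True  x2=False  x3=True  x4=True  x5=False  x6=True  x7=True  x8=False  x9=True

Try x1 = True.
Try x2 = False.
  then x4 is forced to True.
  then x6 is forced to True.
  then x8 is forced to False.
Set x3 = True and propagate.
  then x5 is forced to False.
  then x7 is forced to True.
x9 is now unconstrained; take x9 = True.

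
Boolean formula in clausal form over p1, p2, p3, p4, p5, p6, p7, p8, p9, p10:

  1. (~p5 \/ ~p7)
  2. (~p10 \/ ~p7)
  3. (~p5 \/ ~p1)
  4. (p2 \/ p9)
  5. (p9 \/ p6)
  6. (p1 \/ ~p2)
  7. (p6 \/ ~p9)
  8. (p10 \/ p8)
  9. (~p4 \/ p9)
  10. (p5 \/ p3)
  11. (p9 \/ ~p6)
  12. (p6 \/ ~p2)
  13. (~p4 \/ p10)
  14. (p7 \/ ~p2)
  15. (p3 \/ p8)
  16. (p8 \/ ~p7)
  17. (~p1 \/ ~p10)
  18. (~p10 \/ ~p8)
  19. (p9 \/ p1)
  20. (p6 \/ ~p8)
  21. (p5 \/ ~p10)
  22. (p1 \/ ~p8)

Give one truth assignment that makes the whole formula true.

Pure literal: p3 appears only positively; assign p3 = True.
Branch on p1: take p1 = False.
  then p2 is forced to False.
  then p9 is forced to True.
  then p6 is forced to True.
  then p8 is forced to False.
  then p10 is forced to True.
  then p7 is forced to False.
  then p5 is forced to True.
p4 is now unconstrained; take p4 = True.

p1=0  p2=0  p3=1  p4=1  p5=1  p6=1  p7=0  p8=0  p9=1  p10=1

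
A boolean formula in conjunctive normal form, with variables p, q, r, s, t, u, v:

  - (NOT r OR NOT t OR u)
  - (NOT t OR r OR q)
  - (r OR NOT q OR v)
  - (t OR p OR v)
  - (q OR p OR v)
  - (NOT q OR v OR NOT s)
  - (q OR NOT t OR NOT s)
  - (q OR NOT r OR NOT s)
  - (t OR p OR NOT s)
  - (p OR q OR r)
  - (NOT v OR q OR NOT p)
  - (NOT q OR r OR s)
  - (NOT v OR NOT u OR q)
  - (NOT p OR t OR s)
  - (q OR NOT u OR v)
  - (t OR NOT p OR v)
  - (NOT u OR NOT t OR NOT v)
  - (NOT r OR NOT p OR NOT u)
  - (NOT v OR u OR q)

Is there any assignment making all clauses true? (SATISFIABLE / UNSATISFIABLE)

Try p = True.
Set q = True and propagate.
Try r = False.
  then v is forced to True.
  then s is forced to True.
The remaining clauses are satisfied by t = False, u = False.
So p = 1, q = 1, r = 0, s = 1, t = 0, u = 0, v = 1 is a satisfying assignment.

SATISFIABLE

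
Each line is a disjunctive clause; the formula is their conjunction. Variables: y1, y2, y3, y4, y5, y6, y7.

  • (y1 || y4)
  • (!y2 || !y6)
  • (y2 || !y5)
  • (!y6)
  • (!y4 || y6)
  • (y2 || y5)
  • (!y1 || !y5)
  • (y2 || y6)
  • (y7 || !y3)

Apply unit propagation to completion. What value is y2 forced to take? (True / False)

Unit clause (!y6) sets y6 = False.
From (y6 || !y4) and y6 = False: y4 = False.
From (y4 || y1) and y4 = False: y1 = True.
From (!y5 || !y1) and y1 = True: y5 = False.
From (y5 || y2) and y5 = False: y2 = True.

True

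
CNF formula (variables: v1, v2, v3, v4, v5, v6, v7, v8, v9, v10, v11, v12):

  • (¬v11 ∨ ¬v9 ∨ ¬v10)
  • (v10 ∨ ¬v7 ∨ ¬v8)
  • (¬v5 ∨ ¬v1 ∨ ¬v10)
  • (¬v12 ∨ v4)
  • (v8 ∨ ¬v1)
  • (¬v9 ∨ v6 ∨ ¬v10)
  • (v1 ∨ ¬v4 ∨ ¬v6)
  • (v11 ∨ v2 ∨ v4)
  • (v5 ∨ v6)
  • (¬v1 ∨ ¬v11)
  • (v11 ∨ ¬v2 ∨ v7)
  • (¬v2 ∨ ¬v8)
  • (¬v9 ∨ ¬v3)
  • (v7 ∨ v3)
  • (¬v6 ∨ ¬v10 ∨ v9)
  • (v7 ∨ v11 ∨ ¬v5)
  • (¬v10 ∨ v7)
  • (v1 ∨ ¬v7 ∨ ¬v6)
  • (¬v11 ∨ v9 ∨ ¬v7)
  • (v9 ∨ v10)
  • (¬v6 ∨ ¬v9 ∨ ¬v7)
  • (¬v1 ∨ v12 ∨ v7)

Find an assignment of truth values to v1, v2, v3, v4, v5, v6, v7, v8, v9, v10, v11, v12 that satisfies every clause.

Try v1 = False.
Branch on v2: take v2 = True.
  then v8 is forced to False.
Try v3 = False.
  then v7 is forced to True.
  then v6 is forced to False.
  then v5 is forced to True.
For the remaining variables, v4 = True, v9 = True, v10 = False, v11 = True, v12 = False works.
Every clause has at least one true literal under this assignment.

v1=False, v2=True, v3=False, v4=True, v5=True, v6=False, v7=True, v8=False, v9=True, v10=False, v11=True, v12=False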